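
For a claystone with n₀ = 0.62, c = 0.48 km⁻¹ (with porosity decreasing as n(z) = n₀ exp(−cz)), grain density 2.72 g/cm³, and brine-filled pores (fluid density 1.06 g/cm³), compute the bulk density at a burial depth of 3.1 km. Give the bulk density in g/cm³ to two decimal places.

2.49 g/cm³

Porosity at depth: n = 0.62·exp(−0.48×3.1) = 0.62×0.2258 = 0.1400
Bulk density: ρ_b = (1−n)ρ_g + n·ρ_f = 0.8600×2.72 + 0.1400×1.06
       = 2.339 + 0.148 = 2.488 g/cm³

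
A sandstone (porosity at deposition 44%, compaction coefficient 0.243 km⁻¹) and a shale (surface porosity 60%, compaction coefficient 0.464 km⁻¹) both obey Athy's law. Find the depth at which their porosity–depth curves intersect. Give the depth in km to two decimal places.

1.40 km

Set phi₀ₐ e^(−βₐz) = phi₀ᵦ e^(−βᵦz) ⇒ ln(phi₀ₐ/phi₀ᵦ) = (βₐ − βᵦ)·z
z = ln(0.44/0.6) / (0.243 − 0.464) = -0.3102 / -0.221 = 1.403 km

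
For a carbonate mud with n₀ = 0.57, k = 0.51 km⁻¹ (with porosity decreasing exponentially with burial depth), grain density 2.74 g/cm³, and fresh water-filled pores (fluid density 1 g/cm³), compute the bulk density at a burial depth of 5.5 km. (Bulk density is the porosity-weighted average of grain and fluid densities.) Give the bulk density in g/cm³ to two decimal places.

Porosity at depth: n = 0.57·exp(−0.51×5.5) = 0.57×0.0605 = 0.0345
Bulk density: ρ_b = (1−n)ρ_g + n·ρ_f = 0.9655×2.74 + 0.0345×1
       = 2.646 + 0.034 = 2.680 g/cm³

2.68 g/cm³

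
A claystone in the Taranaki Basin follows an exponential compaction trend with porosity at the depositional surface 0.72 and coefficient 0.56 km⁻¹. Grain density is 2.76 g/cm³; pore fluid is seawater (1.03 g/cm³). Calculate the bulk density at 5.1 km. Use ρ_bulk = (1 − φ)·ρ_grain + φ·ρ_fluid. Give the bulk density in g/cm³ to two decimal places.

Porosity at depth: φ = 0.72·exp(−0.56×5.1) = 0.72×0.0575 = 0.0414
Bulk density: ρ_b = (1−φ)ρ_g + φ·ρ_f = 0.9586×2.76 + 0.0414×1.03
       = 2.646 + 0.043 = 2.688 g/cm³

2.69 g/cm³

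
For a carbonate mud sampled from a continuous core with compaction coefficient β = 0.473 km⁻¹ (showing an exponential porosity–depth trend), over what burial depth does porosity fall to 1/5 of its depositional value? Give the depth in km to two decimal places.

φ/φ₀ = 1/5 ⇒ exp(−β·d) = 1/5 ⇒ d = ln(5) / β
d = 1.6094 / 0.473 = 3.403 km

3.40 km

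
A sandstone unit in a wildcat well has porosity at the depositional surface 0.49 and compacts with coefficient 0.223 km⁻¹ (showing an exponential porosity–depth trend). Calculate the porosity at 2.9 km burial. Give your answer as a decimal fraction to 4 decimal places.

0.2566

n = n₀·exp(−k·d) = 0.49 × exp(−0.223 × 2.9) = 0.49 × exp(−0.6467)
  = 0.49 × 0.5238 = 0.2566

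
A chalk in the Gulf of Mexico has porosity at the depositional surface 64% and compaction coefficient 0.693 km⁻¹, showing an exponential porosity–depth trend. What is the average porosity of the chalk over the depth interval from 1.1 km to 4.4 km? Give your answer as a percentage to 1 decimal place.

11.7%

⟨φ⟩ = (1/(z₂−z₁)) ∫ φ₀ e^(−βz) dz = φ₀·(e^(−β·z₁) − e^(−β·z₂)) / (β·(z₂−z₁))
e^(−0.693×1.1) = 0.4666; e^(−0.693×4.4) = 0.0474
⟨φ⟩ = 0.64 × (0.4666 − 0.0474) / (0.693 × 3.3) = 0.64 × 0.1833 = 0.1173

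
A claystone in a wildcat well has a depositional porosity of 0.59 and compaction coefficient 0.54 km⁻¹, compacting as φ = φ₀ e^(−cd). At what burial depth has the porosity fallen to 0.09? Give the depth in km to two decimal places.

3.48 km

Invert Athy's law: d = ln(φ₀/φ) / c
d = ln(0.59/0.09) / 0.54 = ln(6.556) / 0.54 = 1.8803 / 0.54 = 3.482 km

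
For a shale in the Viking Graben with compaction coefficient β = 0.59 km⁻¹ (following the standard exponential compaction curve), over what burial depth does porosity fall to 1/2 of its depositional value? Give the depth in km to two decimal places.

φ/φ₀ = 1/2 ⇒ exp(−β·z) = 1/2 ⇒ z = ln(2) / β
z = 0.6931 / 0.59 = 1.175 km

1.17 km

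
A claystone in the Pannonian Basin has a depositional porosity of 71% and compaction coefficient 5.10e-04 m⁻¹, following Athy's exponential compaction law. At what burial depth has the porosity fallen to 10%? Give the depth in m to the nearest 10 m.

Working in km (1 km = 1000 m; β in km⁻¹ = β in m⁻¹ × 1000):
Invert Athy's law: Z = ln(φ₀/φ) / β
Z = ln(0.71/0.1) / 0.51 = ln(7.1) / 0.51 = 1.9601 / 0.51 = 3.843 km

3840 m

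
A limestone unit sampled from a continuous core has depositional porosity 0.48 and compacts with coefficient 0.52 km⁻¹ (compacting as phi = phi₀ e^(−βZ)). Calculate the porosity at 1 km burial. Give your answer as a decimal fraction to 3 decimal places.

phi = phi₀·exp(−β·Z) = 0.48 × exp(−0.52 × 1) = 0.48 × exp(−0.52)
  = 0.48 × 0.5945 = 0.2854

0.285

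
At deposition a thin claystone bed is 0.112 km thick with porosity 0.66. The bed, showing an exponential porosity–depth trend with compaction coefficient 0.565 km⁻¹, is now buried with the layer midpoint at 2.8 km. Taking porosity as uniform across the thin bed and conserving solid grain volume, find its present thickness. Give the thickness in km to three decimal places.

Porosity at 2.8 km: φ = 0.66·exp(−0.565×2.8) = 0.1357
Solid-volume conservation: h(1−φ) = h₀(1−φ₀) ⇒ h = h₀·(1−φ₀)/(1−φ)
h = 0.112 × (1 − 0.66)/(1 − 0.1357) = 0.112 × 0.3934 = 0.0441 km

0.044 km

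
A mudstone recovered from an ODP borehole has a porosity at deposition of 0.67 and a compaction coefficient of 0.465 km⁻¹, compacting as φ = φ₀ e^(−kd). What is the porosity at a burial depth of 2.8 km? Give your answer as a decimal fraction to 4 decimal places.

0.1822

φ = φ₀·exp(−k·d) = 0.67 × exp(−0.465 × 2.8) = 0.67 × exp(−1.302)
  = 0.67 × 0.2720 = 0.1822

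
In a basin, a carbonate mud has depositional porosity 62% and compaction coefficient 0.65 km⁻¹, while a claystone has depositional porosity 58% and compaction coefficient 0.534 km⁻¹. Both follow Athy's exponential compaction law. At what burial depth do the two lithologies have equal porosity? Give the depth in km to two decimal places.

0.57 km

Set n₀ₐ e^(−kₐZ) = n₀ᵦ e^(−kᵦZ) ⇒ ln(n₀ₐ/n₀ᵦ) = (kₐ − kᵦ)·Z
Z = ln(0.62/0.58) / (0.65 − 0.534) = 0.0667 / 0.116 = 0.575 km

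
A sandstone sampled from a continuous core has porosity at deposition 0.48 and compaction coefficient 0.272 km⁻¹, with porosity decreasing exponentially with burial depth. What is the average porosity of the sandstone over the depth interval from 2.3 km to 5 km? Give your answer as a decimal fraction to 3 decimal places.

⟨phi⟩ = (1/(z₂−z₁)) ∫ phi₀ e^(−cz) dz = phi₀·(e^(−c·z₁) − e^(−c·z₂)) / (c·(z₂−z₁))
e^(−0.272×2.3) = 0.5349; e^(−0.272×5) = 0.2567
⟨phi⟩ = 0.48 × (0.5349 − 0.2567) / (0.272 × 2.7) = 0.48 × 0.3789 = 0.1819

0.182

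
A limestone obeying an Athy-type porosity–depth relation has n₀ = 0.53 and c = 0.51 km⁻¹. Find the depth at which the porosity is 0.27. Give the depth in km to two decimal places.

1.32 km

Invert Athy's law: z = ln(n₀/n) / c
z = ln(0.53/0.27) / 0.51 = ln(1.963) / 0.51 = 0.6745 / 0.51 = 1.322 km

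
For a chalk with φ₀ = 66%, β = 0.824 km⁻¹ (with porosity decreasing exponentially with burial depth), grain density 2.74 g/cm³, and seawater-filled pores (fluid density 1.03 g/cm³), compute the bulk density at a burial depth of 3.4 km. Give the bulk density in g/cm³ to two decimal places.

Porosity at depth: φ = 0.66·exp(−0.824×3.4) = 0.66×0.0607 = 0.0401
Bulk density: ρ_b = (1−φ)ρ_g + φ·ρ_f = 0.9599×2.74 + 0.0401×1.03
       = 2.630 + 0.041 = 2.671 g/cm³

2.67 g/cm³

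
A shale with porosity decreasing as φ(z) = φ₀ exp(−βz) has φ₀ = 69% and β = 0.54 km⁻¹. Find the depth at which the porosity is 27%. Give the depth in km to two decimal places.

Invert Athy's law: z = ln(φ₀/φ) / β
z = ln(0.69/0.27) / 0.54 = ln(2.556) / 0.54 = 0.9383 / 0.54 = 1.738 km

1.74 km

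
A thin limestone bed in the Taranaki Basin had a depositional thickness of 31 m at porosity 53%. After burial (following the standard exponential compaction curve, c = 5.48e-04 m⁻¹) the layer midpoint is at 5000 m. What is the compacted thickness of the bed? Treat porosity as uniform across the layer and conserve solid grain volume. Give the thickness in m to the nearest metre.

Working in km (1 km = 1000 m; c in km⁻¹ = c in m⁻¹ × 1000):
Porosity at 5 km: phi = 0.53·exp(−0.548×5) = 0.0342
Solid-volume conservation: h(1−phi) = h₀(1−phi₀) ⇒ h = h₀·(1−phi₀)/(1−phi)
h = 0.031 × (1 − 0.53)/(1 − 0.0342) = 0.031 × 0.4867 = 0.0151 km

15 m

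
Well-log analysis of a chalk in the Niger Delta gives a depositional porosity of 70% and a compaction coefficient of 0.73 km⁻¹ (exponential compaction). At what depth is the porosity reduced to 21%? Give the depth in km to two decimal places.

1.65 km

Invert Athy's law: d = ln(n₀/n) / β
d = ln(0.7/0.21) / 0.73 = ln(3.333) / 0.73 = 1.2040 / 0.73 = 1.649 km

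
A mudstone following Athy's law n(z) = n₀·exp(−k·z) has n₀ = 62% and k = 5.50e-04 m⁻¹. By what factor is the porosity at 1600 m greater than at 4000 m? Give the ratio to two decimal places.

3.74

Working in km (1 km = 1000 m; k in km⁻¹ = k in m⁻¹ × 1000):
n(z₁)/n(z₂) = e^(−k·z₁)/e^(−k·z₂) = e^{k(z₂−z₁)}
= exp(0.55 × 2.4) = exp(1.32) = 3.7434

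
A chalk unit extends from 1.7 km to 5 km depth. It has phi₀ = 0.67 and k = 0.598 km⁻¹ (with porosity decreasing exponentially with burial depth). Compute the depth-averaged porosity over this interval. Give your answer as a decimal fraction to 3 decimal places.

⟨phi⟩ = (1/(d₂−d₁)) ∫ phi₀ e^(−kd) dd = phi₀·(e^(−k·d₁) − e^(−k·d₂)) / (k·(d₂−d₁))
e^(−0.598×1.7) = 0.3618; e^(−0.598×5) = 0.0503
⟨phi⟩ = 0.67 × (0.3618 − 0.0503) / (0.598 × 3.3) = 0.67 × 0.1579 = 0.1058

0.106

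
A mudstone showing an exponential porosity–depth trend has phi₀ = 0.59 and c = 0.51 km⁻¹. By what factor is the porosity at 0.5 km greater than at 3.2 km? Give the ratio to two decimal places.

3.96

phi(Z₁)/phi(Z₂) = e^(−c·Z₁)/e^(−c·Z₂) = e^{c(Z₂−Z₁)}
= exp(0.51 × 2.7) = exp(1.377) = 3.9630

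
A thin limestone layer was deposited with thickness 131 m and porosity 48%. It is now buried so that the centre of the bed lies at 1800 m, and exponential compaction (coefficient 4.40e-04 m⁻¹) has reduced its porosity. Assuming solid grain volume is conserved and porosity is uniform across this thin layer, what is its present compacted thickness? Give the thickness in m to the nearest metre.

Working in km (1 km = 1000 m; c in km⁻¹ = c in m⁻¹ × 1000):
Porosity at 1.8 km: phi = 0.48·exp(−0.44×1.8) = 0.2174
Solid-volume conservation: h(1−phi) = h₀(1−phi₀) ⇒ h = h₀·(1−phi₀)/(1−phi)
h = 0.131 × (1 − 0.48)/(1 − 0.2174) = 0.131 × 0.6645 = 0.0870 km

87 m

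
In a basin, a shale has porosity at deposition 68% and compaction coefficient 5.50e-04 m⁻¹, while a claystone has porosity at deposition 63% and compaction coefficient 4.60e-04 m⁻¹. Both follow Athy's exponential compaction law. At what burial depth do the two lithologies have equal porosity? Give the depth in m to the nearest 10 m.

850 m

Working in km (1 km = 1000 m; k in km⁻¹ = k in m⁻¹ × 1000):
Set n₀ₐ e^(−kₐd) = n₀ᵦ e^(−kᵦd) ⇒ ln(n₀ₐ/n₀ᵦ) = (kₐ − kᵦ)·d
d = ln(0.68/0.63) / (0.55 − 0.46) = 0.0764 / 0.09 = 0.849 km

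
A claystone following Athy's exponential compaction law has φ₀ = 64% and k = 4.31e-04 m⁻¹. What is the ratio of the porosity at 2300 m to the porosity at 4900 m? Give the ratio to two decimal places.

Working in km (1 km = 1000 m; k in km⁻¹ = k in m⁻¹ × 1000):
φ(d₁)/φ(d₂) = e^(−k·d₁)/e^(−k·d₂) = e^{k(d₂−d₁)}
= exp(0.431 × 2.6) = exp(1.121) = 3.0667

3.07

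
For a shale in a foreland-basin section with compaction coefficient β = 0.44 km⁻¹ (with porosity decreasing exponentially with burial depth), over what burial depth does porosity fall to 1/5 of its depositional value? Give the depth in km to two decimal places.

3.66 km

phi/phi₀ = 1/5 ⇒ exp(−β·d) = 1/5 ⇒ d = ln(5) / β
d = 1.6094 / 0.44 = 3.658 km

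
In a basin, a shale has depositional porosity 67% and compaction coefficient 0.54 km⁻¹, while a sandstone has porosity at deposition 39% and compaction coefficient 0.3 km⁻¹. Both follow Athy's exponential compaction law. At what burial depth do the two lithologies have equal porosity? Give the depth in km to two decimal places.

2.25 km

Set n₀ₐ e^(−βₐz) = n₀ᵦ e^(−βᵦz) ⇒ ln(n₀ₐ/n₀ᵦ) = (βₐ − βᵦ)·z
z = ln(0.67/0.39) / (0.54 − 0.3) = 0.5411 / 0.24 = 2.255 km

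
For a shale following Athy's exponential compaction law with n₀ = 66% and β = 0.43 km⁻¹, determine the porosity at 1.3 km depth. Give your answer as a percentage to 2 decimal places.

n = n₀·exp(−β·z) = 0.66 × exp(−0.43 × 1.3) = 0.66 × exp(−0.559)
  = 0.66 × 0.5718 = 0.3774

37.74%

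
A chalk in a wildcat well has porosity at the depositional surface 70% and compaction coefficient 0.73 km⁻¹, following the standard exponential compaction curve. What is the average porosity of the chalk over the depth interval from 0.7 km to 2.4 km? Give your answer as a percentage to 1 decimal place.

⟨phi⟩ = (1/(Z₂−Z₁)) ∫ phi₀ e^(−kZ) dZ = phi₀·(e^(−k·Z₁) − e^(−k·Z₂)) / (k·(Z₂−Z₁))
e^(−0.73×0.7) = 0.5999; e^(−0.73×2.4) = 0.1734
⟨phi⟩ = 0.7 × (0.5999 − 0.1734) / (0.73 × 1.7) = 0.7 × 0.3436 = 0.2406

24.1%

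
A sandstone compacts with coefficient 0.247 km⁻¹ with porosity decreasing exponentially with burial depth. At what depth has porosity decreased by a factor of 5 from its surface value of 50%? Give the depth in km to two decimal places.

φ/φ₀ = 1/5 ⇒ exp(−c·d) = 1/5 ⇒ d = ln(5) / c
d = 1.6094 / 0.247 = 6.516 km

6.52 km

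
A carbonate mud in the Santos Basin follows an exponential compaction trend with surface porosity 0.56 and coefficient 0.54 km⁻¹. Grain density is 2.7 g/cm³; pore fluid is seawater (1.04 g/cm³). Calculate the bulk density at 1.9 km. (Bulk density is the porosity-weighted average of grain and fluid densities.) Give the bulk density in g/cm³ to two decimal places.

2.37 g/cm³

Porosity at depth: phi = 0.56·exp(−0.54×1.9) = 0.56×0.3584 = 0.2007
Bulk density: ρ_b = (1−phi)ρ_g + phi·ρ_f = 0.7993×2.7 + 0.2007×1.04
       = 2.158 + 0.209 = 2.367 g/cm³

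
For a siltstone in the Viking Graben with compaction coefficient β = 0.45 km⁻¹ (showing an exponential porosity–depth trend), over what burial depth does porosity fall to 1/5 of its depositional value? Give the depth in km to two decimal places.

n/n₀ = 1/5 ⇒ exp(−β·z) = 1/5 ⇒ z = ln(5) / β
z = 1.6094 / 0.45 = 3.577 km

3.58 km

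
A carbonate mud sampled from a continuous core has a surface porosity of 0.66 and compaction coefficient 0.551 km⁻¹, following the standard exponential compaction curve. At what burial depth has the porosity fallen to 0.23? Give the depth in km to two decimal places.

Invert Athy's law: Z = ln(n₀/n) / k
Z = ln(0.66/0.23) / 0.551 = ln(2.87) / 0.551 = 1.0542 / 0.551 = 1.913 km

1.91 km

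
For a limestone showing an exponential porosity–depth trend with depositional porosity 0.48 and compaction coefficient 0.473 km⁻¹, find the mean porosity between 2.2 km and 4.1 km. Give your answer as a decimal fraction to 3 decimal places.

⟨phi⟩ = (1/(z₂−z₁)) ∫ phi₀ e^(−cz) dz = phi₀·(e^(−c·z₁) − e^(−c·z₂)) / (c·(z₂−z₁))
e^(−0.473×2.2) = 0.3532; e^(−0.473×4.1) = 0.1438
⟨phi⟩ = 0.48 × (0.3532 − 0.1438) / (0.473 × 1.9) = 0.48 × 0.2330 = 0.1119

0.112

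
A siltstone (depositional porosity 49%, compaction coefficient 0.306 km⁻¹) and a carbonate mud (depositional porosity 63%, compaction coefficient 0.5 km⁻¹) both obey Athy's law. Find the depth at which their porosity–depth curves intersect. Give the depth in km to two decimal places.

Set φ₀ₐ e^(−cₐd) = φ₀ᵦ e^(−cᵦd) ⇒ ln(φ₀ₐ/φ₀ᵦ) = (cₐ − cᵦ)·d
d = ln(0.49/0.63) / (0.306 − 0.5) = -0.2513 / -0.194 = 1.295 km

1.30 km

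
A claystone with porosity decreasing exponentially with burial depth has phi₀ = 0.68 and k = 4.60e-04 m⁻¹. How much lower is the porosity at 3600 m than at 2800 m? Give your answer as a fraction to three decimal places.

Working in km (1 km = 1000 m; k in km⁻¹ = k in m⁻¹ × 1000):
phi(2.8) = 0.68·e^(−0.46×2.8) = 0.1876
phi(3.6) = 0.68·e^(−0.46×3.6) = 0.1298
Δphi = 0.1876 − 0.1298 = 0.0577

0.058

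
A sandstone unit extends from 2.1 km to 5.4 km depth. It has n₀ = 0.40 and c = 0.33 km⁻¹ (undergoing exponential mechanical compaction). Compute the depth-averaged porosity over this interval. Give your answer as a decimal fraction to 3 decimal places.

⟨n⟩ = (1/(d₂−d₁)) ∫ n₀ e^(−cd) dd = n₀·(e^(−c·d₁) − e^(−c·d₂)) / (c·(d₂−d₁))
e^(−0.33×2.1) = 0.5001; e^(−0.33×5.4) = 0.1683
⟨n⟩ = 0.4 × (0.5001 − 0.1683) / (0.33 × 3.3) = 0.4 × 0.3047 = 0.1219

0.122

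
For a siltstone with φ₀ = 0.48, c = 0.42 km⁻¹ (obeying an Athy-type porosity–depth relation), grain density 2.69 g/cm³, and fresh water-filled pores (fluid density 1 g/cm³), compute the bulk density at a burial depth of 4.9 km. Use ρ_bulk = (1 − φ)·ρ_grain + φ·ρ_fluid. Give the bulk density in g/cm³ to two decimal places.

2.59 g/cm³

Porosity at depth: φ = 0.48·exp(−0.42×4.9) = 0.48×0.1277 = 0.0613
Bulk density: ρ_b = (1−φ)ρ_g + φ·ρ_f = 0.9387×2.69 + 0.0613×1
       = 2.525 + 0.061 = 2.586 g/cm³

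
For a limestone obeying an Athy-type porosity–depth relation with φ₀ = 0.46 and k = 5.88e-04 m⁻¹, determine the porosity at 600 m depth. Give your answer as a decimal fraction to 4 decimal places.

Working in km (1 km = 1000 m; k in km⁻¹ = k in m⁻¹ × 1000):
φ = φ₀·exp(−k·Z) = 0.46 × exp(−0.588 × 0.6) = 0.46 × exp(−0.3528)
  = 0.46 × 0.7027 = 0.3233

0.3233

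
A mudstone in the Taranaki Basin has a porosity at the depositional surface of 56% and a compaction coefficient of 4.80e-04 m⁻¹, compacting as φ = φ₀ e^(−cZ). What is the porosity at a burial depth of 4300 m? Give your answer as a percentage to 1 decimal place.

7.1%

Working in km (1 km = 1000 m; c in km⁻¹ = c in m⁻¹ × 1000):
φ = φ₀·exp(−c·Z) = 0.56 × exp(−0.48 × 4.3) = 0.56 × exp(−2.064)
  = 0.56 × 0.1269 = 0.0711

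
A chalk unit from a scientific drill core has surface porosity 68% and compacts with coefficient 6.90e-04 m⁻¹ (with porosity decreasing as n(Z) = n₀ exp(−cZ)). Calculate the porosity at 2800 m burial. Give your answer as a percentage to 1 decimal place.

Working in km (1 km = 1000 m; c in km⁻¹ = c in m⁻¹ × 1000):
n = n₀·exp(−c·Z) = 0.68 × exp(−0.69 × 2.8) = 0.68 × exp(−1.932)
  = 0.68 × 0.1449 = 0.0985

9.9%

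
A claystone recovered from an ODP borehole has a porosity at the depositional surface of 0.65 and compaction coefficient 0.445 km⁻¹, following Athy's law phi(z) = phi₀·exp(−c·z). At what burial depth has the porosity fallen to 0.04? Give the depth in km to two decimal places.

6.27 km

Invert Athy's law: z = ln(phi₀/phi) / c
z = ln(0.65/0.04) / 0.445 = ln(16.25) / 0.445 = 2.7881 / 0.445 = 6.265 km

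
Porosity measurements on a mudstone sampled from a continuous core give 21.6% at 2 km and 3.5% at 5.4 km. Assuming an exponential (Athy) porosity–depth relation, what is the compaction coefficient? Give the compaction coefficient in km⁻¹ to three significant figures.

Athy: phi(z) = phi₀ e^(−kz) ⇒ phi₁/phi₂ = e^{k(z₂−z₁)} ⇒ k = ln(phi₁/phi₂)/(z₂−z₁)
k = ln(0.216/0.035) / (5.4 − 2) = ln(6.171) / 3.4 = 1.8199 / 3.4 = 0.5353 km⁻¹

0.535 km⁻¹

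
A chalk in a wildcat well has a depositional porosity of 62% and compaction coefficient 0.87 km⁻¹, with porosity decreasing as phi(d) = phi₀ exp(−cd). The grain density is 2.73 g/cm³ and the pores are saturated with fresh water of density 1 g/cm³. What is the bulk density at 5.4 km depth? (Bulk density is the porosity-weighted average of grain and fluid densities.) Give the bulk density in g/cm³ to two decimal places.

2.72 g/cm³

Porosity at depth: phi = 0.62·exp(−0.87×5.4) = 0.62×0.0091 = 0.0057
Bulk density: ρ_b = (1−phi)ρ_g + phi·ρ_f = 0.9943×2.73 + 0.0057×1
       = 2.715 + 0.006 = 2.720 g/cm³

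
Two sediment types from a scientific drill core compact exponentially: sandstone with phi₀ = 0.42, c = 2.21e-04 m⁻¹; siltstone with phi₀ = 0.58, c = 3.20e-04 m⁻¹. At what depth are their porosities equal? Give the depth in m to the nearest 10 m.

3260 m

Working in km (1 km = 1000 m; c in km⁻¹ = c in m⁻¹ × 1000):
Set phi₀ₐ e^(−cₐz) = phi₀ᵦ e^(−cᵦz) ⇒ ln(phi₀ₐ/phi₀ᵦ) = (cₐ − cᵦ)·z
z = ln(0.42/0.58) / (0.221 − 0.32) = -0.3228 / -0.099 = 3.260 km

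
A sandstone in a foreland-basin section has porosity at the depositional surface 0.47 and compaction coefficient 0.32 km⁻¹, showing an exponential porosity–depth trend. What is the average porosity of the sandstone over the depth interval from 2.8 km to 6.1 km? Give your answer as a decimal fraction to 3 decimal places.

0.118

⟨n⟩ = (1/(z₂−z₁)) ∫ n₀ e^(−cz) dz = n₀·(e^(−c·z₁) − e^(−c·z₂)) / (c·(z₂−z₁))
e^(−0.32×2.8) = 0.4082; e^(−0.32×6.1) = 0.1420
⟨n⟩ = 0.47 × (0.4082 − 0.1420) / (0.32 × 3.3) = 0.47 × 0.2521 = 0.1185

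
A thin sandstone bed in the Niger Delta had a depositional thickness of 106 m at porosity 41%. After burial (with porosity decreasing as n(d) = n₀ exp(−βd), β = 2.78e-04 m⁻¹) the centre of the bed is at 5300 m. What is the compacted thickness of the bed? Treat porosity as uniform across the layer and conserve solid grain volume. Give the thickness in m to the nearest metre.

Working in km (1 km = 1000 m; β in km⁻¹ = β in m⁻¹ × 1000):
Porosity at 5.3 km: n = 0.41·exp(−0.278×5.3) = 0.0939
Solid-volume conservation: h(1−n) = h₀(1−n₀) ⇒ h = h₀·(1−n₀)/(1−n)
h = 0.106 × (1 − 0.41)/(1 − 0.0939) = 0.106 × 0.6512 = 0.0690 km

69 m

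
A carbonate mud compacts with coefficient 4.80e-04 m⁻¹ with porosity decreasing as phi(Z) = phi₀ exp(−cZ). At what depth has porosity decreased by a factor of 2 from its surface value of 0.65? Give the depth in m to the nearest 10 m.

1440 m

Working in km (1 km = 1000 m; c in km⁻¹ = c in m⁻¹ × 1000):
phi/phi₀ = 1/2 ⇒ exp(−c·Z) = 1/2 ⇒ Z = ln(2) / c
Z = 0.6931 / 0.48 = 1.444 km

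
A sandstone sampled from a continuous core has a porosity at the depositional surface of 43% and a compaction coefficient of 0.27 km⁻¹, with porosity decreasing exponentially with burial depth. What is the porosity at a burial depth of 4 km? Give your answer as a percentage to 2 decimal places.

14.60%

n = n₀·exp(−β·z) = 0.43 × exp(−0.27 × 4) = 0.43 × exp(−1.08)
  = 0.43 × 0.3396 = 0.1460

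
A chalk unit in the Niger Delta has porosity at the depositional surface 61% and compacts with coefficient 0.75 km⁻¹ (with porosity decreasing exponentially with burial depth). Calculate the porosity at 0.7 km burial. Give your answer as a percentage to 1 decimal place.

n = n₀·exp(−β·d) = 0.61 × exp(−0.75 × 0.7) = 0.61 × exp(−0.525)
  = 0.61 × 0.5916 = 0.3608

36.1%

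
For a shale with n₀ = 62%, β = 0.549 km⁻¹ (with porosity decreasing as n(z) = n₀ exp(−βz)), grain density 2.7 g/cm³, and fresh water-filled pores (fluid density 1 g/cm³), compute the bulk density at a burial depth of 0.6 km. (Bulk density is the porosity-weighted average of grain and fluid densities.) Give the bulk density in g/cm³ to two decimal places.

Porosity at depth: n = 0.62·exp(−0.549×0.6) = 0.62×0.7194 = 0.4460
Bulk density: ρ_b = (1−n)ρ_g + n·ρ_f = 0.5540×2.7 + 0.4460×1
       = 1.496 + 0.446 = 1.942 g/cm³

1.94 g/cm³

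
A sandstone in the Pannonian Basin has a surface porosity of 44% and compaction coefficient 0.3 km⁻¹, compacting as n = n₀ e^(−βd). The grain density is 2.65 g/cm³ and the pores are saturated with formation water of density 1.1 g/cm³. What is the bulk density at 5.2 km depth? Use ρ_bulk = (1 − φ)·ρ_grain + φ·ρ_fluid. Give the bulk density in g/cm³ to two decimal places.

Porosity at depth: n = 0.44·exp(−0.3×5.2) = 0.44×0.2101 = 0.0925
Bulk density: ρ_b = (1−n)ρ_g + n·ρ_f = 0.9075×2.65 + 0.0925×1.1
       = 2.405 + 0.102 = 2.507 g/cm³

2.51 g/cm³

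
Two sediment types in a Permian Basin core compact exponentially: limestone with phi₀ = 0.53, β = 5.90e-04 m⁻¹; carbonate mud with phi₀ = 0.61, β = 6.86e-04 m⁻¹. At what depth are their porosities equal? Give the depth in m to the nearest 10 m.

Working in km (1 km = 1000 m; β in km⁻¹ = β in m⁻¹ × 1000):
Set phi₀ₐ e^(−βₐZ) = phi₀ᵦ e^(−βᵦZ) ⇒ ln(phi₀ₐ/phi₀ᵦ) = (βₐ − βᵦ)·Z
Z = ln(0.53/0.61) / (0.59 − 0.686) = -0.1406 / -0.096 = 1.464 km

1460 m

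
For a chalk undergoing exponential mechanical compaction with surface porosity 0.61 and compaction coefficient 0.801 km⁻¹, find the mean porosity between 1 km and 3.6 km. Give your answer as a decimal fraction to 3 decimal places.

0.115

⟨φ⟩ = (1/(z₂−z₁)) ∫ φ₀ e^(−βz) dz = φ₀·(e^(−β·z₁) − e^(−β·z₂)) / (β·(z₂−z₁))
e^(−0.801×1) = 0.4489; e^(−0.801×3.6) = 0.0559
⟨φ⟩ = 0.61 × (0.4489 − 0.0559) / (0.801 × 2.6) = 0.61 × 0.1887 = 0.1151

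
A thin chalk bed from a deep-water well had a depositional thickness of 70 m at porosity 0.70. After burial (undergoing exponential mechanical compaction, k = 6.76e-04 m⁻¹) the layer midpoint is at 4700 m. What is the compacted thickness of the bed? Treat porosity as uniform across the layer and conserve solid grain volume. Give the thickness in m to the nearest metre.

22 m

Working in km (1 km = 1000 m; k in km⁻¹ = k in m⁻¹ × 1000):
Porosity at 4.7 km: φ = 0.7·exp(−0.676×4.7) = 0.0292
Solid-volume conservation: h(1−φ) = h₀(1−φ₀) ⇒ h = h₀·(1−φ₀)/(1−φ)
h = 0.07 × (1 − 0.7)/(1 − 0.0292) = 0.07 × 0.3090 = 0.0216 km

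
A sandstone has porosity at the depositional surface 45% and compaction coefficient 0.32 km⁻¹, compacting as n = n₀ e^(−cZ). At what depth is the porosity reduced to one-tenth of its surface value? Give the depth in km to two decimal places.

n/n₀ = 1/10 ⇒ exp(−c·Z) = 1/10 ⇒ Z = ln(10) / c
Z = 2.3026 / 0.32 = 7.196 km

7.20 km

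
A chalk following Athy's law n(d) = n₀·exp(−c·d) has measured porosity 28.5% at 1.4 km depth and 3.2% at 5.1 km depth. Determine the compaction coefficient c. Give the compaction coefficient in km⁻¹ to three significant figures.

0.591 km⁻¹

Athy: n(d) = n₀ e^(−cd) ⇒ n₁/n₂ = e^{c(d₂−d₁)} ⇒ c = ln(n₁/n₂)/(d₂−d₁)
c = ln(0.285/0.032) / (5.1 − 1.4) = ln(8.906) / 3.7 = 2.1868 / 3.7 = 0.591 km⁻¹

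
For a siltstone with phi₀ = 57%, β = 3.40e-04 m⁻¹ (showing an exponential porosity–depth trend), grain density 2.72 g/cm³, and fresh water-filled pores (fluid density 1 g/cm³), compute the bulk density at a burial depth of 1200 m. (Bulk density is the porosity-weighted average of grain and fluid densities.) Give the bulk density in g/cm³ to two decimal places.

Working in km (1 km = 1000 m; β in km⁻¹ = β in m⁻¹ × 1000):
Porosity at depth: phi = 0.57·exp(−0.34×1.2) = 0.57×0.6650 = 0.3790
Bulk density: ρ_b = (1−phi)ρ_g + phi·ρ_f = 0.6210×2.72 + 0.3790×1
       = 1.689 + 0.379 = 2.068 g/cm³

2.07 g/cm³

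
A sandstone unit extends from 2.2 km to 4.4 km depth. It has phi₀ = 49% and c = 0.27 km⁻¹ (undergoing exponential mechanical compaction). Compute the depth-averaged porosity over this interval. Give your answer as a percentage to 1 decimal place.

20.4%

⟨phi⟩ = (1/(Z₂−Z₁)) ∫ phi₀ e^(−cZ) dZ = phi₀·(e^(−c·Z₁) − e^(−c·Z₂)) / (c·(Z₂−Z₁))
e^(−0.27×2.2) = 0.5521; e^(−0.27×4.4) = 0.3048
⟨phi⟩ = 0.49 × (0.5521 − 0.3048) / (0.27 × 2.2) = 0.49 × 0.4163 = 0.2040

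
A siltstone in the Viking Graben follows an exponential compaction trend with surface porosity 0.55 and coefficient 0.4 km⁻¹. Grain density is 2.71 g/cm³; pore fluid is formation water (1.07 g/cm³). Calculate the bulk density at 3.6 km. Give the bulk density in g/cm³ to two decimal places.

2.50 g/cm³

Porosity at depth: n = 0.55·exp(−0.4×3.6) = 0.55×0.2369 = 0.1303
Bulk density: ρ_b = (1−n)ρ_g + n·ρ_f = 0.8697×2.71 + 0.1303×1.07
       = 2.357 + 0.139 = 2.496 g/cm³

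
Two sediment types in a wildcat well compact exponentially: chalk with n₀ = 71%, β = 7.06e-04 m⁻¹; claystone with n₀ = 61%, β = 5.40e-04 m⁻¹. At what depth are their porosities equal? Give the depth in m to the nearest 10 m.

Working in km (1 km = 1000 m; β in km⁻¹ = β in m⁻¹ × 1000):
Set n₀ₐ e^(−βₐd) = n₀ᵦ e^(−βᵦd) ⇒ ln(n₀ₐ/n₀ᵦ) = (βₐ − βᵦ)·d
d = ln(0.71/0.61) / (0.706 − 0.54) = 0.1518 / 0.166 = 0.914 km

910 m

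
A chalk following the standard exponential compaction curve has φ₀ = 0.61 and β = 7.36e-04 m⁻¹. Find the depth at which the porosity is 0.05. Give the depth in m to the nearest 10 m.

Working in km (1 km = 1000 m; β in km⁻¹ = β in m⁻¹ × 1000):
Invert Athy's law: d = ln(φ₀/φ) / β
d = ln(0.61/0.05) / 0.736 = ln(12.2) / 0.736 = 2.5014 / 0.736 = 3.399 km

3400 m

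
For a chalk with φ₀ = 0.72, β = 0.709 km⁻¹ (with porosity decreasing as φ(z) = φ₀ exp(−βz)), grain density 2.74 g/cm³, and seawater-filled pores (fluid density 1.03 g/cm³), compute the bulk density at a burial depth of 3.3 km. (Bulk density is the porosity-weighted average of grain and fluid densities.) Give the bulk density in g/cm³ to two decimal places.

Porosity at depth: φ = 0.72·exp(−0.709×3.3) = 0.72×0.0964 = 0.0694
Bulk density: ρ_b = (1−φ)ρ_g + φ·ρ_f = 0.9306×2.74 + 0.0694×1.03
       = 2.550 + 0.071 = 2.621 g/cm³

2.62 g/cm³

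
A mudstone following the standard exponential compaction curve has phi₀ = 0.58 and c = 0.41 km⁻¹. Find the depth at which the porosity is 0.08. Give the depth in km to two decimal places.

4.83 km

Invert Athy's law: z = ln(phi₀/phi) / c
z = ln(0.58/0.08) / 0.41 = ln(7.25) / 0.41 = 1.9810 / 0.41 = 4.832 km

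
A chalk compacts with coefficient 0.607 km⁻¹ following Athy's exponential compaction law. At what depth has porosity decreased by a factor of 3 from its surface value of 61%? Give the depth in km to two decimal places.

1.81 km

phi/phi₀ = 1/3 ⇒ exp(−β·Z) = 1/3 ⇒ Z = ln(3) / β
Z = 1.0986 / 0.607 = 1.810 km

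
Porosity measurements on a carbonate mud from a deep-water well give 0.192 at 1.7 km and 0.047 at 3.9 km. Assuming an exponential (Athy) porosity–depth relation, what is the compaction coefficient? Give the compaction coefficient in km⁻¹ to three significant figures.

Athy: phi(d) = phi₀ e^(−βd) ⇒ phi₁/phi₂ = e^{β(d₂−d₁)} ⇒ β = ln(phi₁/phi₂)/(d₂−d₁)
β = ln(0.192/0.047) / (3.9 − 1.7) = ln(4.085) / 2.2 = 1.4073 / 2.2 = 0.6397 km⁻¹

0.640 km⁻¹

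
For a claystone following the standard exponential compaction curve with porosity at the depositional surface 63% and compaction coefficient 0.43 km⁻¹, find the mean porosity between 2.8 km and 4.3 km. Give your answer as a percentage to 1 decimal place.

⟨n⟩ = (1/(z₂−z₁)) ∫ n₀ e^(−βz) dz = n₀·(e^(−β·z₁) − e^(−β·z₂)) / (β·(z₂−z₁))
e^(−0.43×2.8) = 0.3000; e^(−0.43×4.3) = 0.1574
⟨n⟩ = 0.63 × (0.3000 − 0.1574) / (0.43 × 1.5) = 0.63 × 0.2211 = 0.1393

13.9%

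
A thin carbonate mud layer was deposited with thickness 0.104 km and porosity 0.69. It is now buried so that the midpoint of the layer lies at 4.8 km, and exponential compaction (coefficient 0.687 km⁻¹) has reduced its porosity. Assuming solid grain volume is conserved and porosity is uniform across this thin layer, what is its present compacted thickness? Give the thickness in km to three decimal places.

0.033 km

Porosity at 4.8 km: phi = 0.69·exp(−0.687×4.8) = 0.0255
Solid-volume conservation: h(1−phi) = h₀(1−phi₀) ⇒ h = h₀·(1−phi₀)/(1−phi)
h = 0.104 × (1 − 0.69)/(1 − 0.0255) = 0.104 × 0.3181 = 0.0331 km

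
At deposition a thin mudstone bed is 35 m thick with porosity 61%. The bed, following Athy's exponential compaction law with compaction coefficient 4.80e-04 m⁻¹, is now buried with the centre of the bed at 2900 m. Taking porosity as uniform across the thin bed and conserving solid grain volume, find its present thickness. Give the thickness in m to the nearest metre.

16 m

Working in km (1 km = 1000 m; k in km⁻¹ = k in m⁻¹ × 1000):
Porosity at 2.9 km: φ = 0.61·exp(−0.48×2.9) = 0.1516
Solid-volume conservation: h(1−φ) = h₀(1−φ₀) ⇒ h = h₀·(1−φ₀)/(1−φ)
h = 0.035 × (1 − 0.61)/(1 − 0.1516) = 0.035 × 0.4597 = 0.0161 km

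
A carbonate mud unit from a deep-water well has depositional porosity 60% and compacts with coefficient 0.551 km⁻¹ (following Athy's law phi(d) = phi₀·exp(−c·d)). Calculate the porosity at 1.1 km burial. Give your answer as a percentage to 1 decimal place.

phi = phi₀·exp(−c·d) = 0.6 × exp(−0.551 × 1.1) = 0.6 × exp(−0.6061)
  = 0.6 × 0.5455 = 0.3273

32.7%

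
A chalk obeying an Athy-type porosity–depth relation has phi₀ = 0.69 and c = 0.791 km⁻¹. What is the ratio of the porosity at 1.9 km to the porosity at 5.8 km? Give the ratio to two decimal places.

21.87

phi(d₁)/phi(d₂) = e^(−c·d₁)/e^(−c·d₂) = e^{c(d₂−d₁)}
= exp(0.791 × 3.9) = exp(3.085) = 21.8653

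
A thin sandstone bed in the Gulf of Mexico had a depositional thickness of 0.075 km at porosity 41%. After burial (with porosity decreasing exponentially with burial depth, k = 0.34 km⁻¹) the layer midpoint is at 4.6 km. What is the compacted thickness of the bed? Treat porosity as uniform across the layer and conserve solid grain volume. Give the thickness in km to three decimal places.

Porosity at 4.6 km: n = 0.41·exp(−0.34×4.6) = 0.0858
Solid-volume conservation: h(1−n) = h₀(1−n₀) ⇒ h = h₀·(1−n₀)/(1−n)
h = 0.075 × (1 − 0.41)/(1 − 0.0858) = 0.075 × 0.6454 = 0.0484 km

0.048 km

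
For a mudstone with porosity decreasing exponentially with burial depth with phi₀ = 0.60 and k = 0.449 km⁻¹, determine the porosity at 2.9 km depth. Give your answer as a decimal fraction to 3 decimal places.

0.163

phi = phi₀·exp(−k·z) = 0.6 × exp(−0.449 × 2.9) = 0.6 × exp(−1.302)
  = 0.6 × 0.2720 = 0.1632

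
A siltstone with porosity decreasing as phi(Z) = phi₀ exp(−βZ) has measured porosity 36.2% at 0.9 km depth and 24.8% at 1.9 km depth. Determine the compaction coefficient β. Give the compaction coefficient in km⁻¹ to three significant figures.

Athy: phi(Z) = phi₀ e^(−βZ) ⇒ phi₁/phi₂ = e^{β(Z₂−Z₁)} ⇒ β = ln(phi₁/phi₂)/(Z₂−Z₁)
β = ln(0.362/0.248) / (1.9 − 0.9) = ln(1.46) / 1 = 0.3782 / 1 = 0.3782 km⁻¹

0.378 km⁻¹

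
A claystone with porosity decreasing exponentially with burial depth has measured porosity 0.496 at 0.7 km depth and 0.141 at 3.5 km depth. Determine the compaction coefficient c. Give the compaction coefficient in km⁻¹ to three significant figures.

Athy: phi(d) = phi₀ e^(−cd) ⇒ phi₁/phi₂ = e^{c(d₂−d₁)} ⇒ c = ln(phi₁/phi₂)/(d₂−d₁)
c = ln(0.496/0.141) / (3.5 − 0.7) = ln(3.518) / 2.8 = 1.2578 / 2.8 = 0.4492 km⁻¹

0.449 km⁻¹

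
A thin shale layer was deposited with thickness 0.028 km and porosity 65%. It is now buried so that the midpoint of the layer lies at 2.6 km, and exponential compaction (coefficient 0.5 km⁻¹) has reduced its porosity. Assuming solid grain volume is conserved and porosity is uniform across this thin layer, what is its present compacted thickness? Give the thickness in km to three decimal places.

0.012 km

Porosity at 2.6 km: φ = 0.65·exp(−0.5×2.6) = 0.1771
Solid-volume conservation: h(1−φ) = h₀(1−φ₀) ⇒ h = h₀·(1−φ₀)/(1−φ)
h = 0.028 × (1 − 0.65)/(1 − 0.1771) = 0.028 × 0.4253 = 0.0119 km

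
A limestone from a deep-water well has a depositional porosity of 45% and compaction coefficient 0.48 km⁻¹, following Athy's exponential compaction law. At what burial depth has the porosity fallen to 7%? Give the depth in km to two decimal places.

3.88 km

Invert Athy's law: d = ln(φ₀/φ) / c
d = ln(0.45/0.07) / 0.48 = ln(6.429) / 0.48 = 1.8608 / 0.48 = 3.877 km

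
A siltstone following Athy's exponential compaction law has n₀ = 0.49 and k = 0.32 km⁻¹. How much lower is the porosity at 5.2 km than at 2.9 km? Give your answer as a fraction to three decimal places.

n(2.9) = 0.49·e^(−0.32×2.9) = 0.1937
n(5.2) = 0.49·e^(−0.32×5.2) = 0.0928
Δn = 0.1937 − 0.0928 = 0.1009

0.101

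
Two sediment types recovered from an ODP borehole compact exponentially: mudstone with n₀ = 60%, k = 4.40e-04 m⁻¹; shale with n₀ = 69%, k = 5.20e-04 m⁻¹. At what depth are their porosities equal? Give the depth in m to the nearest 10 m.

Working in km (1 km = 1000 m; k in km⁻¹ = k in m⁻¹ × 1000):
Set n₀ₐ e^(−kₐZ) = n₀ᵦ e^(−kᵦZ) ⇒ ln(n₀ₐ/n₀ᵦ) = (kₐ − kᵦ)·Z
Z = ln(0.6/0.69) / (0.44 − 0.52) = -0.1398 / -0.08 = 1.747 km

1750 m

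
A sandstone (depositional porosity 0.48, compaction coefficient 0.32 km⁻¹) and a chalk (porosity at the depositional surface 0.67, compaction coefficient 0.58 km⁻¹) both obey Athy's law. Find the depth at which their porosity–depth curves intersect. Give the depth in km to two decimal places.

1.28 km

Set n₀ₐ e^(−βₐd) = n₀ᵦ e^(−βᵦd) ⇒ ln(n₀ₐ/n₀ᵦ) = (βₐ − βᵦ)·d
d = ln(0.48/0.67) / (0.32 − 0.58) = -0.3335 / -0.26 = 1.283 km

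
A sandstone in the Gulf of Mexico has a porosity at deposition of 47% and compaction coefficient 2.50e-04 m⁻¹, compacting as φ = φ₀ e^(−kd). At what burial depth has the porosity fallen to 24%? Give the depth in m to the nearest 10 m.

2690 m

Working in km (1 km = 1000 m; k in km⁻¹ = k in m⁻¹ × 1000):
Invert Athy's law: d = ln(φ₀/φ) / k
d = ln(0.47/0.24) / 0.25 = ln(1.958) / 0.25 = 0.6721 / 0.25 = 2.688 km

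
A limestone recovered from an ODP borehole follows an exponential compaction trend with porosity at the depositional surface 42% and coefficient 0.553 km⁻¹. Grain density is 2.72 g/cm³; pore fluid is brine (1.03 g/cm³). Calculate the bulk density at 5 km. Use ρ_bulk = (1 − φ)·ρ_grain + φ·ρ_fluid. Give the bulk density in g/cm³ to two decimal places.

2.68 g/cm³

Porosity at depth: phi = 0.42·exp(−0.553×5) = 0.42×0.0630 = 0.0264
Bulk density: ρ_b = (1−phi)ρ_g + phi·ρ_f = 0.9736×2.72 + 0.0264×1.03
       = 2.648 + 0.027 = 2.675 g/cm³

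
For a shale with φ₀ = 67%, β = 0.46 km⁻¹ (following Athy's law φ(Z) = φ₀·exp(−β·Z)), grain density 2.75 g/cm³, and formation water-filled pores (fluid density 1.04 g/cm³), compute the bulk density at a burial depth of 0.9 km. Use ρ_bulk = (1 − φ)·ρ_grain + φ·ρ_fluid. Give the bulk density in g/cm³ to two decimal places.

1.99 g/cm³

Porosity at depth: φ = 0.67·exp(−0.46×0.9) = 0.67×0.6610 = 0.4429
Bulk density: ρ_b = (1−φ)ρ_g + φ·ρ_f = 0.5571×2.75 + 0.4429×1.04
       = 1.532 + 0.461 = 1.993 g/cm³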